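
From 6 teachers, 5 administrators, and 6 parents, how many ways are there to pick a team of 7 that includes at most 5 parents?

19437

Split by how many parents are chosen (0 through 5).
Sum: C(6,0)·C(11,7) + C(6,1)·C(11,6) + C(6,2)·C(11,5) + C(6,3)·C(11,4) + C(6,4)·C(11,3) + C(6,5)·C(11,2) = 330 + 2772 + 6930 + 6600 + 2475 + 330 = 19437.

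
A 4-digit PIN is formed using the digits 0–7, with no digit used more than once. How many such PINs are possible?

1680

Choose and order 4 of the 8 symbols: the first digit has 8 options, the next 7, then 6, 5.
8 × 7 × 6 × 5 = 1680.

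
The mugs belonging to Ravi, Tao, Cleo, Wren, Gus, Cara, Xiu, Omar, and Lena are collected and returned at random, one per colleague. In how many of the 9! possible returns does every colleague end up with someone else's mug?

133496

Count assignments avoiding every fixed point. For any j of the 9 colleagues fixed to their own mug, the other 9−j can be arranged in (9−j)! ways.
By inclusion–exclusion this is Σ_{j=0}^{9} (−1)^j C(9,j)·(9−j)!.
Computing: 362880 − 362880 + 181440 − 60480 + 15120 − 3024 + 504 − 72 + 9 − 1 = 133496.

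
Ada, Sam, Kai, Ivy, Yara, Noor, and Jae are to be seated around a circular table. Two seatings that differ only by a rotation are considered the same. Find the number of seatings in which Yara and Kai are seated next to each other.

240

Treat {Yara, Kai} as one unit (2 internal orders) and seat the resulting 6 units around the table: (5)! circular arrangements.
So 2 × (5)! = 2 × 120 = 240.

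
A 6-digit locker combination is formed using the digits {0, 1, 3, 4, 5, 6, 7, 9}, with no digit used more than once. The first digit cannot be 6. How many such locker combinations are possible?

17640

The first digit has 8−1 = 7 choices (anything except 6).
The remaining 5 digits are filled from the other 7 symbols without repetition: 7 × 6 × 5 × 4 × 3 = 2520.
Total: 7 × 2520 = 17640.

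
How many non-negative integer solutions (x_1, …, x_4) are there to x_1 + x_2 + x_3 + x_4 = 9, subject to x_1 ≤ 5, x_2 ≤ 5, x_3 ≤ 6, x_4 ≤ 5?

Without the upper bounds there are C(12,3) = 220 ways to split 9 among 4 variables.
Subtract solutions that violate a single cap (substitute x_i' = x_i − (cap_i+1)): x_1 ≥ 6 gives C(6,3) = 20; x_2 ≥ 6 gives C(6,3) = 20; x_3 ≥ 7 gives C(5,3) = 10; x_4 ≥ 6 gives C(6,3) = 20. Together 70.
No two caps can be exceeded simultaneously, so the pair terms are all 0.
By inclusion–exclusion the count is 220 − 70 + 0 = 150.

150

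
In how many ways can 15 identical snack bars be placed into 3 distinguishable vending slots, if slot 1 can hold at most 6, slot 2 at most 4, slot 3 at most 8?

Without the upper bounds there are C(17,2) = 136 ways to split 15 among 3 vending slots.
Subtract solutions that violate a single cap (substitute x_i' = x_i − (cap_i+1)): x_1 ≥ 7 gives C(10,2) = 45; x_2 ≥ 5 gives C(12,2) = 66; x_3 ≥ 9 gives C(8,2) = 28. Together 139.
Add back pairs where two caps are both exceeded: 10 + 0 + 3 = 13.
By inclusion–exclusion the count is 136 − 139 + 13 = 10.

10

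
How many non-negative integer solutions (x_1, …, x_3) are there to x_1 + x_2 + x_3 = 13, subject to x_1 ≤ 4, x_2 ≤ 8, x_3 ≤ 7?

25

By stars and bars, unrestricted non-negative solutions to x_1+…+x_3 = 13 number C(13+2,2) = 105.
Subtract solutions that violate a single cap (substitute x_i' = x_i − (cap_i+1)): x_1 ≥ 5 gives C(10,2) = 45; x_2 ≥ 9 gives C(6,2) = 15; x_3 ≥ 8 gives C(7,2) = 21. Together 81.
Add back pairs where two caps are both exceeded: 0 + 1 + 0 = 1.
By inclusion–exclusion the count is 105 − 81 + 1 = 25.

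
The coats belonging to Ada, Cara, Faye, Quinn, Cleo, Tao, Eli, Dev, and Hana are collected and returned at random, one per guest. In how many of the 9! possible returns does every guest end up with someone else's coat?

This is the derangement count D_9: permutations of 9 items with no fixed point.
By inclusion–exclusion this is Σ_{j=0}^{9} (−1)^j C(9,j)·(9−j)!.
Computing: 362880 − 362880 + 181440 − 60480 + 15120 − 3024 + 504 − 72 + 9 − 1 = 133496.

133496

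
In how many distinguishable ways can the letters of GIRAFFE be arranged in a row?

The 7 letters of GIRAFFE have repeats: F appearing twice.
The number of distinct arrangements is 7!/(2!) = 5040/2 = 2520.

2520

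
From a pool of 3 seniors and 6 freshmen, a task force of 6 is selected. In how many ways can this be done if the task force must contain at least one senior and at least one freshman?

83

With no constraint there are C(9,6) = 84 possible selections.
Subtract selections that omit an entire group: no seniors → C(6,6) = 1; no freshmen → C(3,6) = 0.
Both groups omitted at once is impossible, so 84 − 1 = 83.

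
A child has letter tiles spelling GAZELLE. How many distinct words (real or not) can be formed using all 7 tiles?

1260

GAZELLE has 7 letters with E appearing twice and L appearing twice.
So there are 7! / (2!·2!) = 1260 distinguishable arrangements.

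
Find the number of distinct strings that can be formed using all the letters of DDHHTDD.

Letter multiplicities in DDHHTDD: D×4, H×2, T×1.
Dividing 7! = 5040 by 4!·2! = 48 for the repeated letters gives 105.

105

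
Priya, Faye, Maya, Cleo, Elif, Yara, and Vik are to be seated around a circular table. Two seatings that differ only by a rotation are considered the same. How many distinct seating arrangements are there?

Around a circle, 7 distinct people have 7!/7 = (6)! = 720 rotationally distinct seatings.

720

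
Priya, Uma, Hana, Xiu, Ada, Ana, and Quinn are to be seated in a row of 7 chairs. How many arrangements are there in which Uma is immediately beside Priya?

Place the 5 others and the Uma-Priya pair as 6 objects in a line; the pair has 2 internal arrangements.
That gives 2 × 6! = 2 × 720 = 1440.

1440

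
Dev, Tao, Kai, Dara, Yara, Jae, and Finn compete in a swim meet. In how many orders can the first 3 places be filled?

210

There are 7 choices for 1st place, 6 for 2nd, and 5 for 3rd.
That gives 7 × 6 × 5 = 210.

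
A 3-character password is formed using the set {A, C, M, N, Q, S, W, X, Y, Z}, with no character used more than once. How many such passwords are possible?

This is a permutation of 3 out of 10: P(10,3) = 10!/7!.
10 × 9 × 8 = 720.

720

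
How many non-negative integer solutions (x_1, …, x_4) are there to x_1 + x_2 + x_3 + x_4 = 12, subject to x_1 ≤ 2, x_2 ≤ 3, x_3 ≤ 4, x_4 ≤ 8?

41

By stars and bars, unrestricted non-negative solutions to x_1+…+x_4 = 12 number C(12+3,3) = 455.
Subtract solutions that violate a single cap (substitute x_i' = x_i − (cap_i+1)): x_1 ≥ 3 gives C(12,3) = 220; x_2 ≥ 4 gives C(11,3) = 165; x_3 ≥ 5 gives C(10,3) = 120; x_4 ≥ 9 gives C(6,3) = 20. Together 525.
Add back pairs where two caps are both exceeded: 56 + 35 + 1 + 20 + 0 + 0 = 112.
Subtract triples: 1 + 0 + 0 + 0 = 1.
By inclusion–exclusion the count is 455 − 525 + 112 − 1 = 41.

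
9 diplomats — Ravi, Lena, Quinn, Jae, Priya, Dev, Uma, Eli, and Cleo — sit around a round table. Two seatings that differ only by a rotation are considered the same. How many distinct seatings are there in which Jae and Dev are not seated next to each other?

Without the restriction there are (8)! = 40320 seatings.
Those with Jae next to Dev: fuse the pair into one unit and seat 8 units around a circle — 2·(7)! = 10080.
Subtracting, 40320 − 10080 = 30240.

30240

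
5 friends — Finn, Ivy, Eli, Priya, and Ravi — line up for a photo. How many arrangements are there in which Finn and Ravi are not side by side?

Of the 5! = 120 arrangements, those with Finn and Ravi adjacent number 2 × 4! = 48 (treat the pair as a block with 2 internal orders).
So 120 − 48 = 72 arrangements keep them apart.

72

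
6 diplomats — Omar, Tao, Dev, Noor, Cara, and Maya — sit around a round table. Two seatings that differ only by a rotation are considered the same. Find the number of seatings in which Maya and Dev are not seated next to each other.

72

All circular seatings of 6 people number (5)! = 120.
Those with Maya next to Dev: fuse the pair into one unit and seat 5 units around a circle — 2·(4)! = 48.
Subtracting, 120 − 48 = 72.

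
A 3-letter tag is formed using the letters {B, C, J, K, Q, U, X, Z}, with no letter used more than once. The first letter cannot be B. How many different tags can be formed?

The first letter has 8−1 = 7 choices (anything except B).
The remaining 2 letters are filled from the other 7 symbols without repetition: 7 × 6 = 42.
Total: 7 × 42 = 294.

294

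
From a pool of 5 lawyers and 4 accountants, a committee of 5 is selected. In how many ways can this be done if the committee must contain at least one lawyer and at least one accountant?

With no constraint there are C(9,5) = 126 possible selections.
Subtract selections that omit an entire group: no lawyers → C(4,5) = 0; no accountants → C(5,5) = 1.
Both groups omitted at once is impossible, so 126 − 1 = 125.

125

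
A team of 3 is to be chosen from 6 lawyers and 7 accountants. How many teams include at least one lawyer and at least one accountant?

Total 3-person selections from all 13: C(13,3) = 286.
Selections missing a whole group: no lawyers → C(7,3) = 35; no accountants → C(6,3) = 20.
Both groups omitted at once is impossible, so 286 − 55 = 231.

231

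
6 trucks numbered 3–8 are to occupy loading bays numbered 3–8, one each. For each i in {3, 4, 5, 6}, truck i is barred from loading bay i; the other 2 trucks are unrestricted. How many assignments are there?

Let Aᵢ (for 3 ≤ i ≤ 6) be the placements that put truck i in its forbidden loading bay. Any j of these fix j positions, leaving (6−j)! ways to fill the rest, and there are C(4,j) ways to pick which j.
By inclusion–exclusion, the number of valid placements is Σ_{j=0}^{4} (−1)^j C(4,j)·(6−j)!.
Computing: 720 − 480 + 144 − 24 + 2 = 362.

362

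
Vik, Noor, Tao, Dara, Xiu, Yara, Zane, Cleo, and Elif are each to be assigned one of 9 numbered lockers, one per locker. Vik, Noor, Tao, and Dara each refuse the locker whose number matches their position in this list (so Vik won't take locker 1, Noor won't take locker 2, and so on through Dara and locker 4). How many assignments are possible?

229080

Let Aᵢ (for 1 ≤ i ≤ 4) be the placements that put person i in their forbidden locker. Any j of these fix j positions, leaving (9−j)! ways to fill the rest, and there are C(4,j) ways to pick which j.
By inclusion–exclusion, the number of valid placements is Σ_{j=0}^{4} (−1)^j C(4,j)·(9−j)!.
Computing: 362880 − 161280 + 30240 − 2880 + 120 = 229080.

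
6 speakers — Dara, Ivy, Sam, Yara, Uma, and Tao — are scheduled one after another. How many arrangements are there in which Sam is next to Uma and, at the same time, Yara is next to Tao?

96

Treat {Sam,Uma} as one block (2 orders) and {Yara,Tao} as another (2 orders).
That leaves 4 units to arrange: 2 × 2 × 4! = 4 × 24 = 96.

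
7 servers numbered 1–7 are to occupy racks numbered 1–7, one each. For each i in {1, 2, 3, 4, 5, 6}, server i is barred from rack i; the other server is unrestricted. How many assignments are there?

Let Aᵢ (for 1 ≤ i ≤ 6) be the placements that put server i in its forbidden rack. Any j of these fix j positions, leaving (7−j)! ways to fill the rest, and there are C(6,j) ways to pick which j.
By inclusion–exclusion, the number of valid placements is Σ_{j=0}^{6} (−1)^j C(6,j)·(7−j)!.
Computing: 5040 − 4320 + 1800 − 480 + 90 − 12 + 1 = 2119.

2119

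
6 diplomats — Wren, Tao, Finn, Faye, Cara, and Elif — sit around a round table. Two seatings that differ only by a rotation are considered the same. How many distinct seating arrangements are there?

Around a circle, 6 distinct people have 6!/6 = (5)! = 120 rotationally distinct seatings.

120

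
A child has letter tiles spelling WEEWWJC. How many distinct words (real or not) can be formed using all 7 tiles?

Letter multiplicities in WEEWWJC: C×1, E×2, J×1, W×3.
The number of distinct arrangements is 7!/(3!·2!) = 5040/12 = 420.

420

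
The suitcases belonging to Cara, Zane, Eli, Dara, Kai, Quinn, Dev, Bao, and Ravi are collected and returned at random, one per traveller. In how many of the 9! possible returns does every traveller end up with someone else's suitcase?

This is the derangement count D_9: permutations of 9 items with no fixed point.
By inclusion–exclusion this is Σ_{j=0}^{9} (−1)^j C(9,j)·(9−j)!.
Computing: 362880 − 362880 + 181440 − 60480 + 15120 − 3024 + 504 − 72 + 9 − 1 = 133496.

133496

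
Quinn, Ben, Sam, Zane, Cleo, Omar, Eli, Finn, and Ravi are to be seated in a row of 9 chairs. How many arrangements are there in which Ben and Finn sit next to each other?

80640

Glue Ben and Finn into one block (2 internal orders), leaving 8 units to arrange in a row.
That gives 2 × 8! = 2 × 40320 = 80640.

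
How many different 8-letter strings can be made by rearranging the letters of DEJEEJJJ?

DEJEEJJJ has 8 letters with E appearing 3 times and J appearing 4 times.
So there are 8! / (4!·3!) = 280 distinguishable arrangements.

280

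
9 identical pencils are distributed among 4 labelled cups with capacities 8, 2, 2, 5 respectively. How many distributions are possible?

Ignoring the caps, the number of non-negative solutions to x_1+…+x_4 = 9 is C(12,3) = 220.
Subtract solutions that violate a single cap (substitute x_i' = x_i − (cap_i+1)): x_1 ≥ 9 gives C(3,3) = 1; x_2 ≥ 3 gives C(9,3) = 84; x_3 ≥ 3 gives C(9,3) = 84; x_4 ≥ 6 gives C(6,3) = 20. Together 189.
Add back pairs where two caps are both exceeded: 0 + 0 + 0 + 20 + 1 + 1 = 22.
By inclusion–exclusion the count is 220 − 189 + 22 = 53.

53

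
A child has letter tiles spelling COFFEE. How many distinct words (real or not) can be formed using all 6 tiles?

The 6 letters of COFFEE have repeats: E appearing twice and F appearing twice.
Dividing 6! = 720 by 2!·2! = 4 for the repeated letters gives 180.

180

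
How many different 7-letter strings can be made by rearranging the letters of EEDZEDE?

Letter multiplicities in EEDZEDE: D×2, E×4, Z×1.
So there are 7! / (4!·2!) = 105 distinguishable arrangements.

105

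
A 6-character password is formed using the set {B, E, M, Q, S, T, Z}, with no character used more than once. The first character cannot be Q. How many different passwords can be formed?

The first character has 7−1 = 6 choices (anything except Q).
The remaining 5 characters are filled from the other 6 symbols without repetition: 6 × 5 × 4 × 3 × 2 = 720.
Total: 6 × 720 = 4320.

4320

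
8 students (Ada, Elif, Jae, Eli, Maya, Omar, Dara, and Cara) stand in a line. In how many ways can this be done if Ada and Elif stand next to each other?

Glue Ada and Elif into one block (2 internal orders), leaving 7 units to arrange in a row.
That gives 2 × 7! = 2 × 5040 = 10080.

10080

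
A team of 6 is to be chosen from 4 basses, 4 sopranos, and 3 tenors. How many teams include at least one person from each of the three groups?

420

With no constraint there are C(11,6) = 462 possible selections.
Selections missing a whole group: no basses → C(7,6) = 7; no sopranos → C(7,6) = 7; no tenors → C(8,6) = 28.
Add back selections omitting two groups (i.e. drawn from a single group): C(4,6) + C(4,6) + C(3,6) = 0.
By inclusion–exclusion: 462 − 42 + 0 = 420.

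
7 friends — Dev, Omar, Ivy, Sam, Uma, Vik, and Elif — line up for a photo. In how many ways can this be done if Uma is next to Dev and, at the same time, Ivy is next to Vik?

Treat {Uma,Dev} as one block (2 orders) and {Ivy,Vik} as another (2 orders).
That leaves 5 units to arrange: 2 × 2 × 5! = 4 × 120 = 480.

480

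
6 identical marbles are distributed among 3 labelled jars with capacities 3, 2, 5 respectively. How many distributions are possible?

11

Without the upper bounds there are C(8,2) = 28 ways to split 6 among 3 jars.
Subtract solutions that violate a single cap (substitute x_i' = x_i − (cap_i+1)): x_1 ≥ 4 gives C(4,2) = 6; x_2 ≥ 3 gives C(5,2) = 10; x_3 ≥ 6 gives C(2,2) = 1. Together 17.
No two caps can be exceeded simultaneously, so the pair terms are all 0.
By inclusion–exclusion the count is 28 − 17 + 0 = 11.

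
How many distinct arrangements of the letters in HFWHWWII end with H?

Fix H in the last position and arrange the remaining 7 letters.
Those 7 letters have I appearing twice and W appearing 3 times, giving (7)!/(3!·2!) = 420.

420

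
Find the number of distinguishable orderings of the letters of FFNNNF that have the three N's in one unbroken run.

4

Treat the 3 copies of N as a single block. The multiset to arrange is then {NNN, F, F, F}, 4 items in all.
That gives (4)!/(3!) = 4 arrangements.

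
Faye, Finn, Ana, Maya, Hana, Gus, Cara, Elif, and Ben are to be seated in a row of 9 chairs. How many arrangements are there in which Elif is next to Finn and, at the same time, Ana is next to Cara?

20160

Treat {Elif,Finn} as one block (2 orders) and {Ana,Cara} as another (2 orders).
That leaves 7 units to arrange: 2 × 2 × 7! = 4 × 5040 = 20160.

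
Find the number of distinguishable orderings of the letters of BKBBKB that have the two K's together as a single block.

Treat the 2 copies of K as a single block. The multiset to arrange is then {KK, B, B, B, B}, 5 items in all.
That gives (5)!/(4!) = 5 arrangements.

5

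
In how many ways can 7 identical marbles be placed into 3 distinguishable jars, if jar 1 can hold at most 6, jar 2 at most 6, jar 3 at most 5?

Without the upper bounds there are C(9,2) = 36 ways to split 7 among 3 jars.
Subtract solutions that violate a single cap (substitute x_i' = x_i − (cap_i+1)): x_1 ≥ 7 gives C(2,2) = 1; x_2 ≥ 7 gives C(2,2) = 1; x_3 ≥ 6 gives C(3,2) = 3. Together 5.
No two caps can be exceeded simultaneously, so the pair terms are all 0.
By inclusion–exclusion the count is 36 − 5 + 0 = 31.

31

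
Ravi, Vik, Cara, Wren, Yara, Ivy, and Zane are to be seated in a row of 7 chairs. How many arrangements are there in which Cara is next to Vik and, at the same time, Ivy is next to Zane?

480

Treat {Cara,Vik} as one block (2 orders) and {Ivy,Zane} as another (2 orders).
That leaves 5 units to arrange: 2 × 2 × 5! = 4 × 120 = 480.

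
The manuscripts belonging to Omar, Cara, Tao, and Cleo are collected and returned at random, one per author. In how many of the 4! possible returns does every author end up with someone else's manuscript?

Count assignments avoiding every fixed point. For any j of the 4 authors fixed to their own manuscript, the other 4−j can be arranged in (4−j)! ways.
By inclusion–exclusion this is Σ_{j=0}^{4} (−1)^j C(4,j)·(4−j)!.
Computing: 24 − 24 + 12 − 4 + 1 = 9.

9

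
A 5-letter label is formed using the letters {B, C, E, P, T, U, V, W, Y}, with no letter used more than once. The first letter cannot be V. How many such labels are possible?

13440

The first letter has 9−1 = 8 choices (anything except V).
The remaining 4 letters are filled from the other 8 symbols without repetition: 8 × 7 × 6 × 5 = 1680.
Total: 8 × 1680 = 13440.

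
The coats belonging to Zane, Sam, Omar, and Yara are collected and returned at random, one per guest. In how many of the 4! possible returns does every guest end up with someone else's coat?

9

Count assignments avoiding every fixed point. For any j of the 4 guests fixed to their own coat, the other 4−j can be arranged in (4−j)! ways.
By inclusion–exclusion this is Σ_{j=0}^{4} (−1)^j C(4,j)·(4−j)!.
Computing: 24 − 24 + 12 − 4 + 1 = 9.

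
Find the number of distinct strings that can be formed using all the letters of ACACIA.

Letter multiplicities in ACACIA: A×3, C×2, I×1.
The number of distinct arrangements is 6!/(3!·2!) = 720/12 = 60.

60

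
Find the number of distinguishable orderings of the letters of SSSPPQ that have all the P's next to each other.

20

Treat the 2 copies of P as a single block. The multiset to arrange is then {PP, Q, S, S, S}, 5 items in all.
That gives (5)!/(3!) = 20 arrangements.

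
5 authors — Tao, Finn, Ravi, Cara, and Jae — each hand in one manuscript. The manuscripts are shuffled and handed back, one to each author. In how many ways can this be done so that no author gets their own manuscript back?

44

Let Aᵢ be the assignments in which author i gets their own manuscript. We want the size of the complement of A₁∪…∪A_5.
By inclusion–exclusion this is Σ_{j=0}^{5} (−1)^j C(5,j)·(5−j)!.
Computing: 120 − 120 + 60 − 20 + 5 − 1 = 44.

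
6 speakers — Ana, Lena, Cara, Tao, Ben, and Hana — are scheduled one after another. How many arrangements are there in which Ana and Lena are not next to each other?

480

Of the 6! = 720 arrangements, those with Ana and Lena adjacent number 2 × 5! = 240 (treat the pair as a block with 2 internal orders).
Complementary counting: 720 − 240 = 480.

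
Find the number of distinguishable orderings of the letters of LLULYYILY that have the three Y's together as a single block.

210

Treat the 3 copies of Y as a single block. The multiset to arrange is then {YYY, I, L, L, L, L, U}, 7 items in all.
That gives (7)!/(4!) = 210 arrangements.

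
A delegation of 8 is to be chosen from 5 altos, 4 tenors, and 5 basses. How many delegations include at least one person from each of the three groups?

With no constraint there are C(14,8) = 3003 possible selections.
Selections missing a whole group: no altos → C(9,8) = 9; no tenors → C(10,8) = 45; no basses → C(9,8) = 9.
Add back selections omitting two groups (i.e. drawn from a single group): C(5,8) + C(4,8) + C(5,8) = 0.
By inclusion–exclusion: 3003 − 63 + 0 = 2940.

2940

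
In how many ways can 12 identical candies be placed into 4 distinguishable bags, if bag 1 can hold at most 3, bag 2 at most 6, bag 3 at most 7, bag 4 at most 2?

Ignoring the caps, the number of non-negative solutions to x_1+…+x_4 = 12 is C(15,3) = 455.
Subtract solutions that violate a single cap (substitute x_i' = x_i − (cap_i+1)): x_1 ≥ 4 gives C(11,3) = 165; x_2 ≥ 7 gives C(8,3) = 56; x_3 ≥ 8 gives C(7,3) = 35; x_4 ≥ 3 gives C(12,3) = 220. Together 476.
Add back pairs where two caps are both exceeded: 4 + 1 + 56 + 0 + 10 + 4 = 75.
By inclusion–exclusion the count is 455 − 476 + 75 = 54.

54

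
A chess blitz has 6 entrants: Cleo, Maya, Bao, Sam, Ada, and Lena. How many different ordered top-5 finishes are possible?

720

This is an ordered selection of 5 from 6: P(6,5).
That gives 6 × 5 × 4 × 3 × 2 = 720.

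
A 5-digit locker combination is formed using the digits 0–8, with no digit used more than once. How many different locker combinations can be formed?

With no repetition, fill the 5 digits in order: 9 choices, then 8, down to 5.
9 × 8 × 7 × 6 × 5 = 15120.

15120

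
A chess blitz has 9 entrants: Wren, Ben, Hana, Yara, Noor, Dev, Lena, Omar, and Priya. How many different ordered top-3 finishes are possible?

504

There are 9 choices for 1st place, 8 for 2nd, and 7 for 3rd.
That gives 9 × 8 × 7 = 504.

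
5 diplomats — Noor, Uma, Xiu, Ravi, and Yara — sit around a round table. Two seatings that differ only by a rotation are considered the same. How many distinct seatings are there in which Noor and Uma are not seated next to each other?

12

Without the restriction there are (4)! = 24 seatings.
Seatings with Noor beside Uma: treat them as a block with 2 internal orders, giving 2 × (3)! = 12.
Subtracting, 24 − 12 = 12.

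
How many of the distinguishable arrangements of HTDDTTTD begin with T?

Fix T in the first position and arrange the remaining 7 letters.
Those 7 letters have D appearing 3 times and T appearing 3 times, giving (7)!/(3!·3!) = 140.

140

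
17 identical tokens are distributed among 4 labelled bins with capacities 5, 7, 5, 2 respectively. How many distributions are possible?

Without the upper bounds there are C(20,3) = 1140 ways to split 17 among 4 bins.
Subtract solutions that violate a single cap (substitute x_i' = x_i − (cap_i+1)): x_1 ≥ 6 gives C(14,3) = 364; x_2 ≥ 8 gives C(12,3) = 220; x_3 ≥ 6 gives C(14,3) = 364; x_4 ≥ 3 gives C(17,3) = 680. Together 1628.
Add back pairs where two caps are both exceeded: 20 + 56 + 165 + 20 + 84 + 165 = 510.
Subtract triples: 0 + 1 + 10 + 1 = 12.
By inclusion–exclusion the count is 1140 − 1628 + 510 − 12 = 10.

10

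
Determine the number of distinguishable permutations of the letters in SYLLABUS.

10080

The 8 letters of SYLLABUS have repeats: L appearing twice and S appearing twice.
So there are 8! / (2!·2!) = 10080 distinguishable arrangements.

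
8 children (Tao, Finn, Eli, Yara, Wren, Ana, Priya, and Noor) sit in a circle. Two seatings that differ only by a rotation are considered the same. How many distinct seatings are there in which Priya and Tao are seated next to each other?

Treat {Priya, Tao} as one unit (2 internal orders) and seat the resulting 7 units around the table: (6)! circular arrangements.
So 2 × (6)! = 2 × 720 = 1440.

1440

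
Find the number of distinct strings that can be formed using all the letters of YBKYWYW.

The 7 letters of YBKYWYW have repeats: W appearing twice and Y appearing 3 times.
Dividing 7! = 5040 by 3!·2! = 12 for the repeated letters gives 420.

420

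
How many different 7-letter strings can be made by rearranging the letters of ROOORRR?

35

The 7 letters of ROOORRR have repeats: O appearing 3 times and R appearing 4 times.
So there are 7! / (4!·3!) = 35 distinguishable arrangements.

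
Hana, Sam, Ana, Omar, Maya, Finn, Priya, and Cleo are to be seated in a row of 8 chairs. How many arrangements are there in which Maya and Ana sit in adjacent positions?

10080

Glue Maya and Ana into one block (2 internal orders), leaving 7 units to arrange in a row.
So the count is 2·(7)! = 10080.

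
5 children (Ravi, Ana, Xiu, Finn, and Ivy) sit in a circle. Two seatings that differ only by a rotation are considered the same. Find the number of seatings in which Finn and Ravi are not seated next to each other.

12

Without the restriction there are (4)! = 24 seatings.
Seatings with Finn beside Ravi: treat them as a block with 2 internal orders, giving 2 × (3)! = 12.
Subtracting, 24 − 12 = 12.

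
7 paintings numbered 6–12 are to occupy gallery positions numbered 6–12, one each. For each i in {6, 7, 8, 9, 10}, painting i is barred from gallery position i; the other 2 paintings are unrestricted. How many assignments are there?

2428

Let Aᵢ (for 6 ≤ i ≤ 10) be the placements that put painting i in its forbidden gallery position. Any j of these fix j positions, leaving (7−j)! ways to fill the rest, and there are C(5,j) ways to pick which j.
By inclusion–exclusion, the number of valid placements is Σ_{j=0}^{5} (−1)^j C(5,j)·(7−j)!.
Computing: 5040 − 3600 + 1200 − 240 + 30 − 2 = 2428.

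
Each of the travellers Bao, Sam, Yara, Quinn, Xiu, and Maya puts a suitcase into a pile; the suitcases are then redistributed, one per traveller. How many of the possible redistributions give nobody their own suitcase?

265

Let Aᵢ be the assignments in which traveller i gets their own suitcase. We want the size of the complement of A₁∪…∪A_6.
By inclusion–exclusion this is Σ_{j=0}^{6} (−1)^j C(6,j)·(6−j)!.
Computing: 720 − 720 + 360 − 120 + 30 − 6 + 1 = 265.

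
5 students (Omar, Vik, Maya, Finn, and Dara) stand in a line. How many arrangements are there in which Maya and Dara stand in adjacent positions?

48

Treat {Maya, Dara} as a single unit. There are 4 units to order, and the pair itself can be ordered 2 ways.
That gives 2 × 4! = 2 × 24 = 48.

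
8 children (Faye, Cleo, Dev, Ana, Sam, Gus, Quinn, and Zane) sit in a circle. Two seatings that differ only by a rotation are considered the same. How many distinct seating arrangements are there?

5040

Fix one person's seat to break rotational symmetry; the remaining 7 people can be arranged in (7)! = 5040 ways.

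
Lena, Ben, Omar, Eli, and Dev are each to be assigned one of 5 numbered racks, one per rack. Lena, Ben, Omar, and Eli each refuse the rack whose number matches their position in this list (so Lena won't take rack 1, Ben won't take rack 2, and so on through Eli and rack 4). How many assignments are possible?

Let Aᵢ (for 1 ≤ i ≤ 4) be the placements that put person i in their forbidden rack. Any j of these fix j positions, leaving (5−j)! ways to fill the rest, and there are C(4,j) ways to pick which j.
By inclusion–exclusion, the number of valid placements is Σ_{j=0}^{4} (−1)^j C(4,j)·(5−j)!.
Computing: 120 − 96 + 36 − 8 + 1 = 53.

53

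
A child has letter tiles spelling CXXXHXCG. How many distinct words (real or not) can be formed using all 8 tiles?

840

Letter multiplicities in CXXXHXCG: C×2, G×1, H×1, X×4.
So there are 8! / (4!·2!) = 840 distinguishable arrangements.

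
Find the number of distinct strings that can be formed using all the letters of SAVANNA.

420

The 7 letters of SAVANNA have repeats: A appearing 3 times and N appearing twice.
So there are 7! / (3!·2!) = 420 distinguishable arrangements.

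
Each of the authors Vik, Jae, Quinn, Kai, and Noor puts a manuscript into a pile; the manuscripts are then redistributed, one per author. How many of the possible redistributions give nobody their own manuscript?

44

Let Aᵢ be the assignments in which author i gets their own manuscript. We want the size of the complement of A₁∪…∪A_5.
By inclusion–exclusion this is Σ_{j=0}^{5} (−1)^j C(5,j)·(5−j)!.
Computing: 120 − 120 + 60 − 20 + 5 − 1 = 44.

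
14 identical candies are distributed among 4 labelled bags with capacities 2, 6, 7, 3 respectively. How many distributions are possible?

By stars and bars, unrestricted non-negative solutions to x_1+…+x_4 = 14 number C(14+3,3) = 680.
Subtract solutions that violate a single cap (substitute x_i' = x_i − (cap_i+1)): x_1 ≥ 3 gives C(14,3) = 364; x_2 ≥ 7 gives C(10,3) = 120; x_3 ≥ 8 gives C(9,3) = 84; x_4 ≥ 4 gives C(13,3) = 286. Together 854.
Add back pairs where two caps are both exceeded: 35 + 20 + 120 + 0 + 20 + 10 = 205.
Subtract triples: 0 + 1 + 0 + 0 = 1.
By inclusion–exclusion the count is 680 − 854 + 205 − 1 = 30.

30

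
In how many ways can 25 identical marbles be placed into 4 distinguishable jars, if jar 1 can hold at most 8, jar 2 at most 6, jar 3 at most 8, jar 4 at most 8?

Without the upper bounds there are C(28,3) = 3276 ways to split 25 among 4 jars.
Subtract solutions that violate a single cap (substitute x_i' = x_i − (cap_i+1)): x_1 ≥ 9 gives C(19,3) = 969; x_2 ≥ 7 gives C(21,3) = 1330; x_3 ≥ 9 gives C(19,3) = 969; x_4 ≥ 9 gives C(19,3) = 969. Together 4237.
Add back pairs where two caps are both exceeded: 220 + 120 + 120 + 220 + 220 + 120 = 1020.
Subtract triples: 1 + 1 + 0 + 1 = 3.
By inclusion–exclusion the count is 3276 − 4237 + 1020 − 3 = 56.

56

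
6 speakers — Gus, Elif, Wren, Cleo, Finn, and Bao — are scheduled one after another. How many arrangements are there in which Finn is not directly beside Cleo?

Of the 6! = 720 arrangements, those with Finn and Cleo adjacent number 2 × 5! = 240 (treat the pair as a block with 2 internal orders).
So 720 − 240 = 480 arrangements keep them apart.

480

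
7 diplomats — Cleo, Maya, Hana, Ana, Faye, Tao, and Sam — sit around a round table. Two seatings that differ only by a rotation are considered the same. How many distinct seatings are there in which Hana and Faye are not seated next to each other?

480

Without the restriction there are (6)! = 720 seatings.
Those with Hana next to Faye: fuse the pair into one unit and seat 6 units around a circle — 2·(5)! = 240.
Subtracting, 720 − 240 = 480.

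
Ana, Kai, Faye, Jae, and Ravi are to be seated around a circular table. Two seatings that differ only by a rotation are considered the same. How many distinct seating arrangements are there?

24

Around a circle, 5 distinct people have 5!/5 = (4)! = 24 rotationally distinct seatings.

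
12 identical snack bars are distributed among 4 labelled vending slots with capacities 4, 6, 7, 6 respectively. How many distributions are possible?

190

Ignoring the caps, the number of non-negative solutions to x_1+…+x_4 = 12 is C(15,3) = 455.
Subtract solutions that violate a single cap (substitute x_i' = x_i − (cap_i+1)): x_1 ≥ 5 gives C(10,3) = 120; x_2 ≥ 7 gives C(8,3) = 56; x_3 ≥ 8 gives C(7,3) = 35; x_4 ≥ 7 gives C(8,3) = 56. Together 267.
Add back pairs where two caps are both exceeded: 1 + 0 + 1 + 0 + 0 + 0 = 2.
By inclusion–exclusion the count is 455 − 267 + 2 = 190.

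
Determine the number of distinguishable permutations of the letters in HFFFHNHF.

Letter multiplicities in HFFFHNHF: F×4, H×3, N×1.
Dividing 8! = 40320 by 4!·3! = 144 for the repeated letters gives 280.

280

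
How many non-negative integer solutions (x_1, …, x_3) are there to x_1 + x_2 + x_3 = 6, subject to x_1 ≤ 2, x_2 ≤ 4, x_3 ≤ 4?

By stars and bars, unrestricted non-negative solutions to x_1+…+x_3 = 6 number C(6+2,2) = 28.
Subtract solutions that violate a single cap (substitute x_i' = x_i − (cap_i+1)): x_1 ≥ 3 gives C(5,2) = 10; x_2 ≥ 5 gives C(3,2) = 3; x_3 ≥ 5 gives C(3,2) = 3. Together 16.
No two caps can be exceeded simultaneously, so the pair terms are all 0.
By inclusion–exclusion the count is 28 − 16 + 0 = 12.

12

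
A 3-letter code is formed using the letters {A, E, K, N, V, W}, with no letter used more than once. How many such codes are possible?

120

This is a permutation of 3 out of 6: P(6,3) = 6!/3!.
6 × 5 × 4 = 120.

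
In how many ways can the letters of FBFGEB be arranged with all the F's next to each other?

Treat the 2 copies of F as a single block. The multiset to arrange is then {FF, B, B, E, G}, 5 items in all.
That gives (5)!/(2!) = 60 arrangements.

60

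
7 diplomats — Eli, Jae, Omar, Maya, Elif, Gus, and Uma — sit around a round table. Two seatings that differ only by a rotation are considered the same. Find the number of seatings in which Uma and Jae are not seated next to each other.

Without the restriction there are (6)! = 720 seatings.
Seatings with Uma beside Jae: treat them as a block with 2 internal orders, giving 2 × (5)! = 240.
Subtracting, 720 − 240 = 480.

480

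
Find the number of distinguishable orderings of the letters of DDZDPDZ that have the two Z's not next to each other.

Total arrangements of DDZDPDZ: 7!/(4!·2!) = 105.
Arrangements with the Z's together: treat ZZ as one letter, giving (6)!/(4!) = 30.
Subtracting, 105 − 30 = 75 arrangements keep the Z's apart.

75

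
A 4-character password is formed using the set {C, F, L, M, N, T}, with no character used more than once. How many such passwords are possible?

With no repetition, fill the 4 characters in order: 6 choices, then 5, down to 3.
6 × 5 × 4 × 3 = 360.

360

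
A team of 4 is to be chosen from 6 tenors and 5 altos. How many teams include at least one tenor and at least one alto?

With no constraint there are C(11,4) = 330 possible selections.
Selections missing a whole group: no tenors → C(5,4) = 5; no altos → C(6,4) = 15.
Both groups omitted at once is impossible, so 330 − 20 = 310.

310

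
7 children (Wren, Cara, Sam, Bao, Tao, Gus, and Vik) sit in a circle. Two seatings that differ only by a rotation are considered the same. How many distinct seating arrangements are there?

Around a circle, 7 distinct people have 7!/7 = (6)! = 720 rotationally distinct seatings.

720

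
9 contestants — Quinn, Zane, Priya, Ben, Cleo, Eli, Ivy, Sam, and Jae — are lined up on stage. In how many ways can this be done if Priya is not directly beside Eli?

282240

Of the 9! = 362880 arrangements, those with Priya and Eli adjacent number 2 × 8! = 80640 (treat the pair as a block with 2 internal orders).
Complementary counting: 362880 − 80640 = 282240.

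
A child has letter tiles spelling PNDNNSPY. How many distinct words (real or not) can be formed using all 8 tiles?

PNDNNSPY has 8 letters with N appearing 3 times and P appearing twice.
The number of distinct arrangements is 8!/(3!·2!) = 40320/12 = 3360.

3360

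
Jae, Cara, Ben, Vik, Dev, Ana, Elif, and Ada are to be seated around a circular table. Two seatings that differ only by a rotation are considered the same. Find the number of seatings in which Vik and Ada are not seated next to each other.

3600

All circular seatings of 8 people number (7)! = 5040.
Seatings with Vik beside Ada: treat them as a block with 2 internal orders, giving 2 × (6)! = 1440.
Subtracting, 5040 − 1440 = 3600.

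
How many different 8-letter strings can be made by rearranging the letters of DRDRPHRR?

840

DRDRPHRR has 8 letters with D appearing twice and R appearing 4 times.
So there are 8! / (4!·2!) = 840 distinguishable arrangements.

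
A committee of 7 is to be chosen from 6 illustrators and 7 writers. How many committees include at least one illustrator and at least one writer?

Unrestricted: C(13,7) = 1716 ways to pick any 7 of the 13.
Selections missing a whole group: no illustrators → C(7,7) = 1; no writers → C(6,7) = 0.
Both groups omitted at once is impossible, so 1716 − 1 = 1715.

1715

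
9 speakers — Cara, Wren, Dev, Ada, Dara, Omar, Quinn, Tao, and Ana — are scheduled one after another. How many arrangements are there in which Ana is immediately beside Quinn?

80640

Place the 7 others and the Ana-Quinn pair as 8 objects in a line; the pair has 2 internal arrangements.
So the count is 2·(8)! = 80640.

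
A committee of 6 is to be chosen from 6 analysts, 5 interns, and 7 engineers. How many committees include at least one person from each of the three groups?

15470

With no constraint there are C(18,6) = 18564 possible selections.
Selections missing a whole group: no analysts → C(12,6) = 924; no interns → C(13,6) = 1716; no engineers → C(11,6) = 462.
Add back selections omitting two groups (i.e. drawn from a single group): C(6,6) + C(5,6) + C(7,6) = 8.
By inclusion–exclusion: 18564 − 3102 + 8 = 15470.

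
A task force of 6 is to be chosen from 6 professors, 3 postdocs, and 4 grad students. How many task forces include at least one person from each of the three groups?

1416

Unrestricted: C(13,6) = 1716 ways to pick any 6 of the 13.
Selections missing a whole group: no professors → C(7,6) = 7; no postdocs → C(10,6) = 210; no grad students → C(9,6) = 84.
Add back selections omitting two groups (i.e. drawn from a single group): C(6,6) + C(3,6) + C(4,6) = 1.
By inclusion–exclusion: 1716 − 301 + 1 = 1416.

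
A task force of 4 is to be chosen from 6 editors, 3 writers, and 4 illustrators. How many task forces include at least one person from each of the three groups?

Total 4-person selections from all 13: C(13,4) = 715.
Subtract selections that omit an entire group: no editors → C(7,4) = 35; no writers → C(10,4) = 210; no illustrators → C(9,4) = 126.
Add back selections omitting two groups (i.e. drawn from a single group): C(6,4) + C(3,4) + C(4,4) = 16.
By inclusion–exclusion: 715 − 371 + 16 = 360.

360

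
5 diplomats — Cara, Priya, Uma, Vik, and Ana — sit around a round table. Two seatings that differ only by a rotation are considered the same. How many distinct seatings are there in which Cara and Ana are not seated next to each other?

12

Without the restriction there are (4)! = 24 seatings.
Seatings with Cara beside Ana: treat them as a block with 2 internal orders, giving 2 × (3)! = 12.
Subtracting, 24 − 12 = 12.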